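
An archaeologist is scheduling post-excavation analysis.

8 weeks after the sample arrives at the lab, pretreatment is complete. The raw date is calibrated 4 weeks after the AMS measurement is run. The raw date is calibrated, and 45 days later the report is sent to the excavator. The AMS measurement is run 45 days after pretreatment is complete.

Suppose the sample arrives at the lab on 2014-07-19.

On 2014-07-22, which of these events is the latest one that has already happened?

The sample arrives at the lab: Jul 19, 2014.
Pretreatment is complete: Jul 19, 2014 + 8 weeks = Sep 13, 2014.
The AMS measurement is run: Sep 13, 2014 + 45 days = Oct 28, 2014.
The raw date is calibrated: Oct 28, 2014 + 4 weeks = Nov 25, 2014.
The report is sent to the excavator: Nov 25, 2014 + 45 days = Jan 9, 2015.
Jul 22, 2014 falls between when the sample arrives at the lab (Jul 19, 2014) and when pretreatment is complete (Sep 13, 2014).

The sample arrives at the lab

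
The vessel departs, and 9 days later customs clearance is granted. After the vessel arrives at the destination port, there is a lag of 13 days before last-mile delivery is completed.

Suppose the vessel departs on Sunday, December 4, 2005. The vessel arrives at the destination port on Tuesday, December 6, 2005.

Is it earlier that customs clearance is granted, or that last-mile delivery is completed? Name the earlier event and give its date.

The vessel departs: Dec 4, 2005.
Customs clearance is granted: Dec 4, 2005 + 9 days = Dec 13, 2005.
The vessel arrives at the destination port: Dec 6, 2005.
Last-mile delivery is completed: Dec 6, 2005 + 13 days = Dec 19, 2005.
Comparing: customs clearance is granted on Dec 13, 2005 vs last-mile delivery is completed on Dec 19, 2005. Earlier: customs clearance is granted.

Customs clearance is granted — Tuesday, December 13, 2005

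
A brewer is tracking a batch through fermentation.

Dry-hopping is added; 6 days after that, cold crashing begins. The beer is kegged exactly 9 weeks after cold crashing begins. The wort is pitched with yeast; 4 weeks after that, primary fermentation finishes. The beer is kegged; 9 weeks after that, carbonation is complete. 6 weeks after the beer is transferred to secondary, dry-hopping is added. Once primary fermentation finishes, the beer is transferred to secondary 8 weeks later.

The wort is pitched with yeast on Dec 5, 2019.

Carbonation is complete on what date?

The wort is pitched with yeast: Dec 5, 2019.
Primary fermentation finishes: Dec 5, 2019 + 4 weeks = Jan 2, 2020.
The beer is transferred to secondary: Jan 2, 2020 + 8 weeks = Feb 27, 2020.
Dry-hopping is added: Feb 27, 2020 + 6 weeks = Apr 9, 2020.
Cold crashing begins: Apr 9, 2020 + 6 days = Apr 15, 2020.
The beer is kegged: Apr 15, 2020 + 9 weeks = Jun 17, 2020.
Carbonation is complete: Jun 17, 2020 + 9 weeks = Aug 19, 2020.

Aug 19, 2020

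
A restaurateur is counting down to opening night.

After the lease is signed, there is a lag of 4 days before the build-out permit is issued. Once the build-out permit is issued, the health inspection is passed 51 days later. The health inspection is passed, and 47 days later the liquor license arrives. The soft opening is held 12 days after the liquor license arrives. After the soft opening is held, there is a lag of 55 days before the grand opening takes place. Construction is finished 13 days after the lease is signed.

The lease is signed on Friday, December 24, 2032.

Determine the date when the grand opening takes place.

The lease is signed: Dec 24, 2032.
The build-out permit is issued: Dec 24, 2032 + 4 days = Dec 28, 2032.
The health inspection is passed: Dec 28, 2032 + 51 days = Feb 17, 2033.
The liquor license arrives: Feb 17, 2033 + 47 days = Apr 5, 2033.
The soft opening is held: Apr 5, 2033 + 12 days = Apr 17, 2033.
The grand opening takes place: Apr 17, 2033 + 55 days = Jun 11, 2033.

Saturday, June 11, 2033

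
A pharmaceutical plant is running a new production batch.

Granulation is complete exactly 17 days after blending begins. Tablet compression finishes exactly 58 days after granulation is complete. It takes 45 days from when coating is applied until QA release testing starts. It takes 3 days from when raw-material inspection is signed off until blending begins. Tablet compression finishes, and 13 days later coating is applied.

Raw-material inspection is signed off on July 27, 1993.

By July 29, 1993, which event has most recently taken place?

Raw-material inspection is signed off

Raw-material inspection is signed off: Jul 27, 1993.
Blending begins: Jul 27, 1993 + 3 days = Jul 30, 1993.
Granulation is complete: Jul 30, 1993 + 17 days = Aug 16, 1993.
Tablet compression finishes: Aug 16, 1993 + 58 days = Oct 13, 1993.
Coating is applied: Oct 13, 1993 + 13 days = Oct 26, 1993.
QA release testing starts: Oct 26, 1993 + 45 days = Dec 10, 1993.
Jul 29, 1993 falls between when raw-material inspection is signed off (Jul 27, 1993) and when blending begins (Jul 30, 1993).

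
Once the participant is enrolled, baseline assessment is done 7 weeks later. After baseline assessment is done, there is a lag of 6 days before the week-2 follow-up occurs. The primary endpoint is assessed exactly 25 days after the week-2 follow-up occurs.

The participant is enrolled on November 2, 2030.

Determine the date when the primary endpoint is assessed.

The participant is enrolled: Nov 2, 2030.
Baseline assessment is done: Nov 2, 2030 + 7 weeks = Dec 21, 2030.
The week-2 follow-up occurs: Dec 21, 2030 + 6 days = Dec 27, 2030.
The primary endpoint is assessed: Dec 27, 2030 + 25 days = Jan 21, 2031.

January 21, 2031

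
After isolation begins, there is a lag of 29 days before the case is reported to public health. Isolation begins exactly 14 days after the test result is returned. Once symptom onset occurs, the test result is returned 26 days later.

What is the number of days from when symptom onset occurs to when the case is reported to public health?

Causal path: symptom onset occurs → the test result is returned → isolation begins → the case is reported to public health.
Total delay along the path: 26 + 14 + 29 = 69 days.

69 days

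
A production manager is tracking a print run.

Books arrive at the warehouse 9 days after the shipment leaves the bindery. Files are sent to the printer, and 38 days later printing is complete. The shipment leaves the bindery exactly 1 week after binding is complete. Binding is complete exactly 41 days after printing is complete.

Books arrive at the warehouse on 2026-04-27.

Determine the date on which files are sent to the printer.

2026-01-22

Books arrive at the warehouse: Apr 27, 2026.
The shipment leaves the bindery: Apr 27, 2026 − 9 days = Apr 18, 2026.
Binding is complete: Apr 18, 2026 − 1 week = Apr 11, 2026.
Printing is complete: Apr 11, 2026 − 41 days = Mar 1, 2026.
Files are sent to the printer: Mar 1, 2026 − 38 days = Jan 22, 2026.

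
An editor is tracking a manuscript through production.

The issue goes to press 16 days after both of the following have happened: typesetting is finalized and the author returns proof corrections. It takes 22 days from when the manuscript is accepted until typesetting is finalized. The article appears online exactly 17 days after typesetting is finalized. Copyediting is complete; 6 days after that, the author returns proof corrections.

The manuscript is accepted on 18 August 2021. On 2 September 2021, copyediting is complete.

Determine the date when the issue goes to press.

The manuscript is accepted: Aug 18, 2021.
Typesetting is finalized: Aug 18, 2021 + 22 days = Sep 9, 2021.
Copyediting is complete: Sep 2, 2021.
The author returns proof corrections: Sep 2, 2021 + 6 days = Sep 8, 2021.
Both prerequisites met — typesetting is finalized (Sep 9, 2021), the author returns proof corrections (Sep 8, 2021); the later is Sep 9, 2021.
The issue goes to press: Sep 9, 2021 + 16 days = Sep 25, 2021.

25 September 2021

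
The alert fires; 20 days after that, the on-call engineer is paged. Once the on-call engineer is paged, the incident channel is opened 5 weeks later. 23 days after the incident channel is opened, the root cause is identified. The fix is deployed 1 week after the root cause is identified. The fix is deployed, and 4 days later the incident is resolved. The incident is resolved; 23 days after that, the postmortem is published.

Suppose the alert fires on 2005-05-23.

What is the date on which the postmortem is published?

2005-09-12

The alert fires: May 23, 2005.
The on-call engineer is paged: May 23, 2005 + 20 days = Jun 12, 2005.
The incident channel is opened: Jun 12, 2005 + 5 weeks = Jul 17, 2005.
The root cause is identified: Jul 17, 2005 + 23 days = Aug 9, 2005.
The fix is deployed: Aug 9, 2005 + 1 week = Aug 16, 2005.
The incident is resolved: Aug 16, 2005 + 4 days = Aug 20, 2005.
The postmortem is published: Aug 20, 2005 + 23 days = Sep 12, 2005.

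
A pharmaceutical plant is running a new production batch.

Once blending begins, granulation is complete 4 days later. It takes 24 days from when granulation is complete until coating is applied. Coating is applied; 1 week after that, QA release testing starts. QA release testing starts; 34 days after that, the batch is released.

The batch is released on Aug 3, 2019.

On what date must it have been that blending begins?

May 26, 2019

The batch is released: Aug 3, 2019.
QA release testing starts: Aug 3, 2019 − 34 days = Jun 30, 2019.
Coating is applied: Jun 30, 2019 − 1 week = Jun 23, 2019.
Granulation is complete: Jun 23, 2019 − 24 days = May 30, 2019.
Blending begins: May 30, 2019 − 4 days = May 26, 2019.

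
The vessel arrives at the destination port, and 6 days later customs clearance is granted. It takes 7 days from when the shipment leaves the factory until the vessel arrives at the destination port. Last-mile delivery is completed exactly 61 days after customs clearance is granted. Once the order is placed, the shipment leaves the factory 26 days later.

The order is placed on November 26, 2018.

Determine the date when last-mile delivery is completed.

March 6, 2019

The order is placed: Nov 26, 2018.
The shipment leaves the factory: Nov 26, 2018 + 26 days = Dec 22, 2018.
The vessel arrives at the destination port: Dec 22, 2018 + 7 days = Dec 29, 2018.
Customs clearance is granted: Dec 29, 2018 + 6 days = Jan 4, 2019.
Last-mile delivery is completed: Jan 4, 2019 + 61 days = Mar 6, 2019.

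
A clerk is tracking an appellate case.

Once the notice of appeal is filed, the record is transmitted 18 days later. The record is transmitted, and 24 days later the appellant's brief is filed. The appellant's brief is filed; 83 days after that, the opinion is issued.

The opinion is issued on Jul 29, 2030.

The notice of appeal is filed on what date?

Mar 26, 2030

The opinion is issued: Jul 29, 2030.
The appellant's brief is filed: Jul 29, 2030 − 83 days = May 7, 2030.
The record is transmitted: May 7, 2030 − 24 days = Apr 13, 2030.
The notice of appeal is filed: Apr 13, 2030 − 18 days = Mar 26, 2030.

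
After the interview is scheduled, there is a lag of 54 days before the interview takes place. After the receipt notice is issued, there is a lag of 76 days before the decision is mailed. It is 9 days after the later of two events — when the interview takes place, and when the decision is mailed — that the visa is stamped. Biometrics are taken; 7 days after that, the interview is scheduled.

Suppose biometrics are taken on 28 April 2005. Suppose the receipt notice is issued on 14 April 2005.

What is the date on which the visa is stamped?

8 July 2005

Biometrics are taken: Apr 28, 2005.
The interview is scheduled: Apr 28, 2005 + 7 days = May 5, 2005.
The interview takes place: May 5, 2005 + 54 days = Jun 28, 2005.
The receipt notice is issued: Apr 14, 2005.
The decision is mailed: Apr 14, 2005 + 76 days = Jun 29, 2005.
Both prerequisites met — the interview takes place (Jun 28, 2005), the decision is mailed (Jun 29, 2005); the later is Jun 29, 2005.
The visa is stamped: Jun 29, 2005 + 9 days = Jul 8, 2005.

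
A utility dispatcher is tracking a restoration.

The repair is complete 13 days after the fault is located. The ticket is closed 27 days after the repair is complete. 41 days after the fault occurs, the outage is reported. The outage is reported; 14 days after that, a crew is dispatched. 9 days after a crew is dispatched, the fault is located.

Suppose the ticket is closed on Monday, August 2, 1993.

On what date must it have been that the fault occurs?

The ticket is closed: Aug 2, 1993.
The repair is complete: Aug 2, 1993 − 27 days = Jul 6, 1993.
The fault is located: Jul 6, 1993 − 13 days = Jun 23, 1993.
A crew is dispatched: Jun 23, 1993 − 9 days = Jun 14, 1993.
The outage is reported: Jun 14, 1993 − 14 days = May 31, 1993.
The fault occurs: May 31, 1993 − 41 days = Apr 20, 1993.

Tuesday, April 20, 1993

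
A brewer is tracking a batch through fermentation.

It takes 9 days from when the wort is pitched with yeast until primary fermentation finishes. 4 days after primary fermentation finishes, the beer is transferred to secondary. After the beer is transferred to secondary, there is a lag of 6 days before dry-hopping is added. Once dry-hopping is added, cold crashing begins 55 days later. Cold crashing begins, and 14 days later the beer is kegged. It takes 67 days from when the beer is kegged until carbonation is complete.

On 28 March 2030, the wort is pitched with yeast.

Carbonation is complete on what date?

30 August 2030

The wort is pitched with yeast: Mar 28, 2030.
Primary fermentation finishes: Mar 28, 2030 + 9 days = Apr 6, 2030.
The beer is transferred to secondary: Apr 6, 2030 + 4 days = Apr 10, 2030.
Dry-hopping is added: Apr 10, 2030 + 6 days = Apr 16, 2030.
Cold crashing begins: Apr 16, 2030 + 55 days = Jun 10, 2030.
The beer is kegged: Jun 10, 2030 + 14 days = Jun 24, 2030.
Carbonation is complete: Jun 24, 2030 + 67 days = Aug 30, 2030.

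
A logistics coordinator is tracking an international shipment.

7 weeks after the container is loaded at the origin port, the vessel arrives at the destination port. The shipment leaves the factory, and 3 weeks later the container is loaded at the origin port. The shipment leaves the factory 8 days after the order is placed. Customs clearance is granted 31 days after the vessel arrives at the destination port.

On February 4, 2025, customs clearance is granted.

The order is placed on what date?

Customs clearance is granted: Feb 4, 2025.
The vessel arrives at the destination port: Feb 4, 2025 − 31 days = Jan 4, 2025.
The container is loaded at the origin port: Jan 4, 2025 − 7 weeks = Nov 16, 2024.
The shipment leaves the factory: Nov 16, 2024 − 3 weeks = Oct 26, 2024.
The order is placed: Oct 26, 2024 − 8 days = Oct 18, 2024.

October 18, 2024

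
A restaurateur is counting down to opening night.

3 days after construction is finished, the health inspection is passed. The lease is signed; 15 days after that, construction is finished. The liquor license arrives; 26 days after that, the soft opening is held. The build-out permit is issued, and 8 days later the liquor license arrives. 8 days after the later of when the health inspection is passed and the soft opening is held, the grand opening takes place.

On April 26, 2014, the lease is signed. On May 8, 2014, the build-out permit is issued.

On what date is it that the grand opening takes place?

The lease is signed: Apr 26, 2014.
Construction is finished: Apr 26, 2014 + 15 days = May 11, 2014.
The health inspection is passed: May 11, 2014 + 3 days = May 14, 2014.
The build-out permit is issued: May 8, 2014.
The liquor license arrives: May 8, 2014 + 8 days = May 16, 2014.
The soft opening is held: May 16, 2014 + 26 days = Jun 11, 2014.
Both prerequisites met — the health inspection is passed (May 14, 2014), the soft opening is held (Jun 11, 2014); the later is Jun 11, 2014.
The grand opening takes place: Jun 11, 2014 + 8 days = Jun 19, 2014.

June 19, 2014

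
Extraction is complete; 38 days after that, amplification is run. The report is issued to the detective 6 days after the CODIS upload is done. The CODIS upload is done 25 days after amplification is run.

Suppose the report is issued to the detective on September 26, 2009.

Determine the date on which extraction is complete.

The report is issued to the detective: Sep 26, 2009.
The CODIS upload is done: Sep 26, 2009 − 6 days = Sep 20, 2009.
Amplification is run: Sep 20, 2009 − 25 days = Aug 26, 2009.
Extraction is complete: Aug 26, 2009 − 38 days = Jul 19, 2009.

July 19, 2009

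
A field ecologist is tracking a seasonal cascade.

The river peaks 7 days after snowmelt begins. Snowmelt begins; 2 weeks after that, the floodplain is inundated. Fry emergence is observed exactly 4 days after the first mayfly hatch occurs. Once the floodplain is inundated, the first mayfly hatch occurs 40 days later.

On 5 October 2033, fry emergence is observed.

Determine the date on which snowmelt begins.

8 August 2033

Fry emergence is observed: Oct 5, 2033.
The first mayfly hatch occurs: Oct 5, 2033 − 4 days = Oct 1, 2033.
The floodplain is inundated: Oct 1, 2033 − 40 days = Aug 22, 2033.
Snowmelt begins: Aug 22, 2033 − 2 weeks = Aug 8, 2033.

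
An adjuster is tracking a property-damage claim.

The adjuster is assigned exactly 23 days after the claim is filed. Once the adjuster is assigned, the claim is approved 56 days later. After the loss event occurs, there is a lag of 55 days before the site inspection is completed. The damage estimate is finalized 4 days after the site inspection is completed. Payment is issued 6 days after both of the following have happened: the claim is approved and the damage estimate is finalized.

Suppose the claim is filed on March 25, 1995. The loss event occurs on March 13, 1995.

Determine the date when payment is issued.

June 18, 1995

The claim is filed: Mar 25, 1995.
The adjuster is assigned: Mar 25, 1995 + 23 days = Apr 17, 1995.
The claim is approved: Apr 17, 1995 + 56 days = Jun 12, 1995.
The loss event occurs: Mar 13, 1995.
The site inspection is completed: Mar 13, 1995 + 55 days = May 7, 1995.
The damage estimate is finalized: May 7, 1995 + 4 days = May 11, 1995.
Both prerequisites met — the claim is approved (Jun 12, 1995), the damage estimate is finalized (May 11, 1995); the later is Jun 12, 1995.
Payment is issued: Jun 12, 1995 + 6 days = Jun 18, 1995.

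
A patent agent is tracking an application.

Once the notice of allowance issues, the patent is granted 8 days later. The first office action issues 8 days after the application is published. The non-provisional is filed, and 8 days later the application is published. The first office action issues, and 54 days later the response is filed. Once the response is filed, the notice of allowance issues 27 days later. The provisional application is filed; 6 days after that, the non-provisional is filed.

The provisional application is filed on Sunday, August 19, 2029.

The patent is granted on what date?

The provisional application is filed: Aug 19, 2029.
The non-provisional is filed: Aug 19, 2029 + 6 days = Aug 25, 2029.
The application is published: Aug 25, 2029 + 8 days = Sep 2, 2029.
The first office action issues: Sep 2, 2029 + 8 days = Sep 10, 2029.
The response is filed: Sep 10, 2029 + 54 days = Nov 3, 2029.
The notice of allowance issues: Nov 3, 2029 + 27 days = Nov 30, 2029.
The patent is granted: Nov 30, 2029 + 8 days = Dec 8, 2029.

Saturday, December 8, 2029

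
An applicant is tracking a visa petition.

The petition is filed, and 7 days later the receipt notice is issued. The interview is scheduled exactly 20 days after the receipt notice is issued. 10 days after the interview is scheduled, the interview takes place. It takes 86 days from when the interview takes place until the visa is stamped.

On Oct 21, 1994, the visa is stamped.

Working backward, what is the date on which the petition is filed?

The visa is stamped: Oct 21, 1994.
The interview takes place: Oct 21, 1994 − 86 days = Jul 27, 1994.
The interview is scheduled: Jul 27, 1994 − 10 days = Jul 17, 1994.
The receipt notice is issued: Jul 17, 1994 − 20 days = Jun 27, 1994.
The petition is filed: Jun 27, 1994 − 7 days = Jun 20, 1994.

Jun 20, 1994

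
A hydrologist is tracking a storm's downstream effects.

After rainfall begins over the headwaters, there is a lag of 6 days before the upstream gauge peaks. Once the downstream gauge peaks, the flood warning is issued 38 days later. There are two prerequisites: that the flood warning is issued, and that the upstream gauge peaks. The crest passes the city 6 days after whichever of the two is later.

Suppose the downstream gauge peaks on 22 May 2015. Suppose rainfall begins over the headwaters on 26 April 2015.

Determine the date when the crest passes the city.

The downstream gauge peaks: May 22, 2015.
The flood warning is issued: May 22, 2015 + 38 days = Jun 29, 2015.
Rainfall begins over the headwaters: Apr 26, 2015.
The upstream gauge peaks: Apr 26, 2015 + 6 days = May 2, 2015.
Both prerequisites met — the flood warning is issued (Jun 29, 2015), the upstream gauge peaks (May 2, 2015); the later is Jun 29, 2015.
The crest passes the city: Jun 29, 2015 + 6 days = Jul 5, 2015.

5 July 2015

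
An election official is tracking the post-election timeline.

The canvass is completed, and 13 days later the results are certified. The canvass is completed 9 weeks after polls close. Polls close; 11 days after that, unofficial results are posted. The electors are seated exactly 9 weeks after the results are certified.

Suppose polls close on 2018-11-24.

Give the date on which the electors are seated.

2019-04-12

Polls close: Nov 24, 2018.
The canvass is completed: Nov 24, 2018 + 9 weeks = Jan 26, 2019.
The results are certified: Jan 26, 2019 + 13 days = Feb 8, 2019.
The electors are seated: Feb 8, 2019 + 9 weeks = Apr 12, 2019.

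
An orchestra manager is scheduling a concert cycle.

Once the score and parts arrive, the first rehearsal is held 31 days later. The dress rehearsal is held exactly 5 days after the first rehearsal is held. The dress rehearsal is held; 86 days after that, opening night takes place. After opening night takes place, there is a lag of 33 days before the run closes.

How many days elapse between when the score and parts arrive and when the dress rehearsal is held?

36 days

Causal path: the score and parts arrive → the first rehearsal is held → the dress rehearsal is held.
Total delay along the path: 31 + 5 = 36 days.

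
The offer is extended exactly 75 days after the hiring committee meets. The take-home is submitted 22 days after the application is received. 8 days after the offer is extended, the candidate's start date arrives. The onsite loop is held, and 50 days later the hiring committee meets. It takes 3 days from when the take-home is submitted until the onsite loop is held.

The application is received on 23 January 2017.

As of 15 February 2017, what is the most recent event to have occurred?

The take-home is submitted

The application is received: Jan 23, 2017.
The take-home is submitted: Jan 23, 2017 + 22 days = Feb 14, 2017.
The onsite loop is held: Feb 14, 2017 + 3 days = Feb 17, 2017.
The hiring committee meets: Feb 17, 2017 + 50 days = Apr 8, 2017.
The offer is extended: Apr 8, 2017 + 75 days = Jun 22, 2017.
The candidate's start date arrives: Jun 22, 2017 + 8 days = Jun 30, 2017.
Feb 15, 2017 falls between when the take-home is submitted (Feb 14, 2017) and when the onsite loop is held (Feb 17, 2017).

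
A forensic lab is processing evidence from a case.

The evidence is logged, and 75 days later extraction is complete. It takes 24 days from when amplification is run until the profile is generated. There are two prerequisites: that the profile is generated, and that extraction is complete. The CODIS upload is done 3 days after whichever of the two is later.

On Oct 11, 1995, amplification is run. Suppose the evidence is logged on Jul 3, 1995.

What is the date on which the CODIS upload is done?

Nov 7, 1995

Amplification is run: Oct 11, 1995.
The profile is generated: Oct 11, 1995 + 24 days = Nov 4, 1995.
The evidence is logged: Jul 3, 1995.
Extraction is complete: Jul 3, 1995 + 75 days = Sep 16, 1995.
Both prerequisites met — the profile is generated (Nov 4, 1995), extraction is complete (Sep 16, 1995); the later is Nov 4, 1995.
The CODIS upload is done: Nov 4, 1995 + 3 days = Nov 7, 1995.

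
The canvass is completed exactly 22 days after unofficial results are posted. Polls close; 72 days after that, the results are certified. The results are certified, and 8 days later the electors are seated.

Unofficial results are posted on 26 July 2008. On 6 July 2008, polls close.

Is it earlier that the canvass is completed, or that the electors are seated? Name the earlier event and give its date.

Unofficial results are posted: Jul 26, 2008.
The canvass is completed: Jul 26, 2008 + 22 days = Aug 17, 2008.
Polls close: Jul 6, 2008.
The results are certified: Jul 6, 2008 + 72 days = Sep 16, 2008.
The electors are seated: Sep 16, 2008 + 8 days = Sep 24, 2008.
Comparing: the canvass is completed on Aug 17, 2008 vs the electors are seated on Sep 24, 2008. Earlier: the canvass is completed.

The canvass is completed — 17 August 2008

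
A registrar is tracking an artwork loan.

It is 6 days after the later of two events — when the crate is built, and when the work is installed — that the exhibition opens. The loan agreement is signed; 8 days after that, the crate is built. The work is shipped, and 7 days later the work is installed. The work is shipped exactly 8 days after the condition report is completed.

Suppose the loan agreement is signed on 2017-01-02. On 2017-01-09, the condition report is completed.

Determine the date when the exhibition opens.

2017-01-30

The loan agreement is signed: Jan 2, 2017.
The crate is built: Jan 2, 2017 + 8 days = Jan 10, 2017.
The condition report is completed: Jan 9, 2017.
The work is shipped: Jan 9, 2017 + 8 days = Jan 17, 2017.
The work is installed: Jan 17, 2017 + 7 days = Jan 24, 2017.
Both prerequisites met — the crate is built (Jan 10, 2017), the work is installed (Jan 24, 2017); the later is Jan 24, 2017.
The exhibition opens: Jan 24, 2017 + 6 days = Jan 30, 2017.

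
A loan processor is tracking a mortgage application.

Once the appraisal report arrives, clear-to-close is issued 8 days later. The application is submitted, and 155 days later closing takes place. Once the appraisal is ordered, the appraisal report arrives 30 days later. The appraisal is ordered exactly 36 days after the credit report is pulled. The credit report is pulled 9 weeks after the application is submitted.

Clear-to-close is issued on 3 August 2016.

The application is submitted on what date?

19 March 2016

Clear-to-close is issued: Aug 3, 2016.
The appraisal report arrives: Aug 3, 2016 − 8 days = Jul 26, 2016.
The appraisal is ordered: Jul 26, 2016 − 30 days = Jun 26, 2016.
The credit report is pulled: Jun 26, 2016 − 36 days = May 21, 2016.
The application is submitted: May 21, 2016 − 9 weeks = Mar 19, 2016.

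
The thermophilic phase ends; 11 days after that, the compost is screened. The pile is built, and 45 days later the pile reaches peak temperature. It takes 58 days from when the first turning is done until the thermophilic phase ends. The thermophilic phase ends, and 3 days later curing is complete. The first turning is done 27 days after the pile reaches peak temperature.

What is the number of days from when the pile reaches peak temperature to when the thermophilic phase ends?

85 days

Causal path: the pile reaches peak temperature → the first turning is done → the thermophilic phase ends.
Total delay along the path: 27 + 58 = 85 days.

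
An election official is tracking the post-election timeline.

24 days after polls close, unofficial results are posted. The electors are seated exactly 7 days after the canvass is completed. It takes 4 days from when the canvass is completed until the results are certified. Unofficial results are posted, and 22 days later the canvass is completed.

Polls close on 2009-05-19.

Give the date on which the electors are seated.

Polls close: May 19, 2009.
Unofficial results are posted: May 19, 2009 + 24 days = Jun 12, 2009.
The canvass is completed: Jun 12, 2009 + 22 days = Jul 4, 2009.
The electors are seated: Jul 4, 2009 + 7 days = Jul 11, 2009.

2009-07-11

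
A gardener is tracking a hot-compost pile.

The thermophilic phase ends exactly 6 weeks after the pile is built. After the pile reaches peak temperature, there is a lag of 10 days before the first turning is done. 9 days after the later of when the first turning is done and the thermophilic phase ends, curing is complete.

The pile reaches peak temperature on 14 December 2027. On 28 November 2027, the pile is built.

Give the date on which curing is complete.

18 January 2028

The pile reaches peak temperature: Dec 14, 2027.
The first turning is done: Dec 14, 2027 + 10 days = Dec 24, 2027.
The pile is built: Nov 28, 2027.
The thermophilic phase ends: Nov 28, 2027 + 6 weeks = Jan 9, 2028.
Both prerequisites met — the first turning is done (Dec 24, 2027), the thermophilic phase ends (Jan 9, 2028); the later is Jan 9, 2028.
Curing is complete: Jan 9, 2028 + 9 days = Jan 18, 2028.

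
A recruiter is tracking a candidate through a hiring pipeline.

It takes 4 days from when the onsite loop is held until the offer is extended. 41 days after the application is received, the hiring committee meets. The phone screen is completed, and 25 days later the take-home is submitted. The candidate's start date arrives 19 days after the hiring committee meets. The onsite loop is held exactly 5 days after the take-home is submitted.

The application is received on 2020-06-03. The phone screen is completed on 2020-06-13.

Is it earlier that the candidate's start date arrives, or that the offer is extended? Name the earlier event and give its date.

The application is received: Jun 3, 2020.
The hiring committee meets: Jun 3, 2020 + 41 days = Jul 14, 2020.
The candidate's start date arrives: Jul 14, 2020 + 19 days = Aug 2, 2020.
The phone screen is completed: Jun 13, 2020.
The take-home is submitted: Jun 13, 2020 + 25 days = Jul 8, 2020.
The onsite loop is held: Jul 8, 2020 + 5 days = Jul 13, 2020.
The offer is extended: Jul 13, 2020 + 4 days = Jul 17, 2020.
Comparing: the candidate's start date arrives on Aug 2, 2020 vs the offer is extended on Jul 17, 2020. Earlier: the offer is extended.

The offer is extended — 2020-07-17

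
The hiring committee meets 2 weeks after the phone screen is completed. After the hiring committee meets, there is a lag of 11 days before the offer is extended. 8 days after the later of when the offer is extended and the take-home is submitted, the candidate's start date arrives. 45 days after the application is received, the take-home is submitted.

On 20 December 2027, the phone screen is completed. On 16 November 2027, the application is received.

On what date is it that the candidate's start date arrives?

The phone screen is completed: Dec 20, 2027.
The hiring committee meets: Dec 20, 2027 + 2 weeks = Jan 3, 2028.
The offer is extended: Jan 3, 2028 + 11 days = Jan 14, 2028.
The application is received: Nov 16, 2027.
The take-home is submitted: Nov 16, 2027 + 45 days = Dec 31, 2027.
Both prerequisites met — the offer is extended (Jan 14, 2028), the take-home is submitted (Dec 31, 2027); the later is Jan 14, 2028.
The candidate's start date arrives: Jan 14, 2028 + 8 days = Jan 22, 2028.

22 January 2028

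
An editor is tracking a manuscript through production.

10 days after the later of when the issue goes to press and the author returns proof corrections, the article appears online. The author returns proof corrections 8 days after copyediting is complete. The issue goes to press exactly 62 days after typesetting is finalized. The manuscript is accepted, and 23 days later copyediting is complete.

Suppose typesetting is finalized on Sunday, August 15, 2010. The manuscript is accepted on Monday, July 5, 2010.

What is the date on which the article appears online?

Tuesday, October 26, 2010

Typesetting is finalized: Aug 15, 2010.
The issue goes to press: Aug 15, 2010 + 62 days = Oct 16, 2010.
The manuscript is accepted: Jul 5, 2010.
Copyediting is complete: Jul 5, 2010 + 23 days = Jul 28, 2010.
The author returns proof corrections: Jul 28, 2010 + 8 days = Aug 5, 2010.
Both prerequisites met — the issue goes to press (Oct 16, 2010), the author returns proof corrections (Aug 5, 2010); the later is Oct 16, 2010.
The article appears online: Oct 16, 2010 + 10 days = Oct 26, 2010.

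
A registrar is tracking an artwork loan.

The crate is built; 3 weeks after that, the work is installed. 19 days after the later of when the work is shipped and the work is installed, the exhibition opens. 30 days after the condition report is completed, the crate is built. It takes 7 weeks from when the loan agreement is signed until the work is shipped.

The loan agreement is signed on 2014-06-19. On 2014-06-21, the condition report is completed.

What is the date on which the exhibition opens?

The loan agreement is signed: Jun 19, 2014.
The work is shipped: Jun 19, 2014 + 7 weeks = Aug 7, 2014.
The condition report is completed: Jun 21, 2014.
The crate is built: Jun 21, 2014 + 30 days = Jul 21, 2014.
The work is installed: Jul 21, 2014 + 3 weeks = Aug 11, 2014.
Both prerequisites met — the work is shipped (Aug 7, 2014), the work is installed (Aug 11, 2014); the later is Aug 11, 2014.
The exhibition opens: Aug 11, 2014 + 19 days = Aug 30, 2014.

2014-08-30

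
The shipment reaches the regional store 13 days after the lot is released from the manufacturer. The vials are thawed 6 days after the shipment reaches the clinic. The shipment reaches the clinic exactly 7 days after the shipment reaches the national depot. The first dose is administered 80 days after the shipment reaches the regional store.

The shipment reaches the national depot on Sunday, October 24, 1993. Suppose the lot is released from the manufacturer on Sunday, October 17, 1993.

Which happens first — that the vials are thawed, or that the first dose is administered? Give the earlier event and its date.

The vials are thawed — Saturday, November 6, 1993

The shipment reaches the national depot: Oct 24, 1993.
The shipment reaches the clinic: Oct 24, 1993 + 7 days = Oct 31, 1993.
The vials are thawed: Oct 31, 1993 + 6 days = Nov 6, 1993.
The lot is released from the manufacturer: Oct 17, 1993.
The shipment reaches the regional store: Oct 17, 1993 + 13 days = Oct 30, 1993.
The first dose is administered: Oct 30, 1993 + 80 days = Jan 18, 1994.
Comparing: the vials are thawed on Nov 6, 1993 vs the first dose is administered on Jan 18, 1994. Earlier: the vials are thawed.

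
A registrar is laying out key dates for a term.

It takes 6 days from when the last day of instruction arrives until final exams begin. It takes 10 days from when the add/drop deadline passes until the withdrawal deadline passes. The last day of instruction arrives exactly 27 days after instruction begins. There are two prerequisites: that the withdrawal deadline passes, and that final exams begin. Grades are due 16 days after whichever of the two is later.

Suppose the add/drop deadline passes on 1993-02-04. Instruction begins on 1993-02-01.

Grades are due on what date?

The add/drop deadline passes: Feb 4, 1993.
The withdrawal deadline passes: Feb 4, 1993 + 10 days = Feb 14, 1993.
Instruction begins: Feb 1, 1993.
The last day of instruction arrives: Feb 1, 1993 + 27 days = Feb 28, 1993.
Final exams begin: Feb 28, 1993 + 6 days = Mar 6, 1993.
Both prerequisites met — the withdrawal deadline passes (Feb 14, 1993), final exams begin (Mar 6, 1993); the later is Mar 6, 1993.
Grades are due: Mar 6, 1993 + 16 days = Mar 22, 1993.

1993-03-22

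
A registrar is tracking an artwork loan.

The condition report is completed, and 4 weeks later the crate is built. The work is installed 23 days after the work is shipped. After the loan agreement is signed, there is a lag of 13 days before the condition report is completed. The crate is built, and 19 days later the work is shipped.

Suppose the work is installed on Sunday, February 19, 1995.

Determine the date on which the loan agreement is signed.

Monday, November 28, 1994

The work is installed: Feb 19, 1995.
The work is shipped: Feb 19, 1995 − 23 days = Jan 27, 1995.
The crate is built: Jan 27, 1995 − 19 days = Jan 8, 1995.
The condition report is completed: Jan 8, 1995 − 4 weeks = Dec 11, 1994.
The loan agreement is signed: Dec 11, 1994 − 13 days = Nov 28, 1994.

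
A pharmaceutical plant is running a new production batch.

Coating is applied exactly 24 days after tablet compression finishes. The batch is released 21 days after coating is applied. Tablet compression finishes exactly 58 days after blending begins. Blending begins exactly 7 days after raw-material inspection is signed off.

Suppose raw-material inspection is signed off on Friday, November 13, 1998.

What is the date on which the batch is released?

Raw-material inspection is signed off: Nov 13, 1998.
Blending begins: Nov 13, 1998 + 7 days = Nov 20, 1998.
Tablet compression finishes: Nov 20, 1998 + 58 days = Jan 17, 1999.
Coating is applied: Jan 17, 1999 + 24 days = Feb 10, 1999.
The batch is released: Feb 10, 1999 + 21 days = Mar 3, 1999.

Wednesday, March 3, 1999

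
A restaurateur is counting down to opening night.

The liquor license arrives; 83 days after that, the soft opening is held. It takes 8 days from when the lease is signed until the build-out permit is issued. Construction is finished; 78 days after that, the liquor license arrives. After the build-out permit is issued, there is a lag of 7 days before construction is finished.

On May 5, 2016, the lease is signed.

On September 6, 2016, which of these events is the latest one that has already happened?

The liquor license arrives

The lease is signed: May 5, 2016.
The build-out permit is issued: May 5, 2016 + 8 days = May 13, 2016.
Construction is finished: May 13, 2016 + 7 days = May 20, 2016.
The liquor license arrives: May 20, 2016 + 78 days = Aug 6, 2016.
The soft opening is held: Aug 6, 2016 + 83 days = Oct 28, 2016.
Sep 6, 2016 falls between when the liquor license arrives (Aug 6, 2016) and when the soft opening is held (Oct 28, 2016).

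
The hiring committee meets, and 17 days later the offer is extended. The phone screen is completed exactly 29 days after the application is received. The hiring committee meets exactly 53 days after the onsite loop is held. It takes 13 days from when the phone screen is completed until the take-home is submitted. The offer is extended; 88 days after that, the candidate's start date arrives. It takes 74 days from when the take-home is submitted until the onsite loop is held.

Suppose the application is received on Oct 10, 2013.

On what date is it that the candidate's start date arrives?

Jul 11, 2014

The application is received: Oct 10, 2013.
The phone screen is completed: Oct 10, 2013 + 29 days = Nov 8, 2013.
The take-home is submitted: Nov 8, 2013 + 13 days = Nov 21, 2013.
The onsite loop is held: Nov 21, 2013 + 74 days = Feb 3, 2014.
The hiring committee meets: Feb 3, 2014 + 53 days = Mar 28, 2014.
The offer is extended: Mar 28, 2014 + 17 days = Apr 14, 2014.
The candidate's start date arrives: Apr 14, 2014 + 88 days = Jul 11, 2014.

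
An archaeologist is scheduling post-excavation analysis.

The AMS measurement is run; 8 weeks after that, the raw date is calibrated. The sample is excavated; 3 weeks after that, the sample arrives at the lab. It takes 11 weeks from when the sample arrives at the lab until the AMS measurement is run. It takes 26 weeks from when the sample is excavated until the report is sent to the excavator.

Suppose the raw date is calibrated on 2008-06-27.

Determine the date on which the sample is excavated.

2008-01-25

The raw date is calibrated: Jun 27, 2008.
The AMS measurement is run: Jun 27, 2008 − 8 weeks = May 2, 2008.
The sample arrives at the lab: May 2, 2008 − 11 weeks = Feb 15, 2008.
The sample is excavated: Feb 15, 2008 − 3 weeks = Jan 25, 2008.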